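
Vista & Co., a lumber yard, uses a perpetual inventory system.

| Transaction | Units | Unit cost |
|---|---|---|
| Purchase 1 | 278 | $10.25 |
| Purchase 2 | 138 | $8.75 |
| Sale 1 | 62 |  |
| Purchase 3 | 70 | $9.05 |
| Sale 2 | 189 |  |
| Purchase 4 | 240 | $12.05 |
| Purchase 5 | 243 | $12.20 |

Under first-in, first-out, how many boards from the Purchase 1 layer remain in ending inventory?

Sale 1 (62) [FIFO — oldest first]: 62 @ $10.25 = $635.50
Sale 2 (189) [FIFO — oldest first]: 189 @ $10.25 = $1,937.25
Total COGS = $635.50 + $1,937.25 = $2,572.75
Ending inventory: 27 @ $10.25 + 138 @ $8.75 + 70 @ $9.05 + 240 @ $12.05 + 243 @ $12.20 = $7,974.35

27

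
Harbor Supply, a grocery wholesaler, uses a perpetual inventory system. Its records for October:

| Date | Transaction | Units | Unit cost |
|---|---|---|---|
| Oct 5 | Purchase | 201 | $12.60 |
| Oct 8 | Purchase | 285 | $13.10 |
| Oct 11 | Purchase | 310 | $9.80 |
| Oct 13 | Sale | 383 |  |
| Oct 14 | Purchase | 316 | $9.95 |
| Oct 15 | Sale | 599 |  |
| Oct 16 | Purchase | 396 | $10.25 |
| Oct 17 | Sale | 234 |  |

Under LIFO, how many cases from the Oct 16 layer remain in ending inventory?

Oct 13, 383 sold [LIFO — newest first]: 310 @ $9.80 + 73 @ $13.10 = $3,994.30
Oct 15, 599 sold [LIFO — newest first]: 316 @ $9.95 + 212 @ $13.10 + 71 @ $12.60 = $6,816.00
Oct 17, 234 sold [LIFO — newest first]: 234 @ $10.25 = $2,398.50
Total COGS = $3,994.30 + $6,816.00 + $2,398.50 = $13,208.80
Ending inventory: 130 @ $12.60 + 162 @ $10.25 = $3,298.50

162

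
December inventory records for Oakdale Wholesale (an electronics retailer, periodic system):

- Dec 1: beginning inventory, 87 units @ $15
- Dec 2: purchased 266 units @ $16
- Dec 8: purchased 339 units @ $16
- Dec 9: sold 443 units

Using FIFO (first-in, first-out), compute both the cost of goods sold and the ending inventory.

Dec 9, 443 sold [FIFO — oldest first]: 87 @ $15 + 266 @ $16 + 90 @ $16 = $7,001
Ending inventory: 249 @ $16 = $3,984
Check: goods available $10,985 = COGS $7,001 + ending $3,984

COGS = $7,001; ending inventory = $3,984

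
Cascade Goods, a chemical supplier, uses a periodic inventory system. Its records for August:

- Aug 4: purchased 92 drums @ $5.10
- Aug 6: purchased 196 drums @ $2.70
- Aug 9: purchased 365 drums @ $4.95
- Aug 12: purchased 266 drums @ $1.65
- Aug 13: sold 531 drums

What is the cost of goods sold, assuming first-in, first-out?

COGS = $2,201.25

Aug 13, 531 sold [FIFO — oldest first]: 92 @ $5.10 + 196 @ $2.70 + 243 @ $4.95 = $2,201.25
Ending inventory: 122 @ $4.95 + 266 @ $1.65 = $1,042.80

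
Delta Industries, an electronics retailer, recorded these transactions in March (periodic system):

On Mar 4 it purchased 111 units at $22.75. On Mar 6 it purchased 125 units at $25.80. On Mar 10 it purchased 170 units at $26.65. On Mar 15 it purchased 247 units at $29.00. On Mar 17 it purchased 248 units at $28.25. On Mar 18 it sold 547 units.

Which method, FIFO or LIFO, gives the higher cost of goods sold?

LIFO

FIFO COGS: 111 @ $22.75 + 125 @ $25.80 + 170 @ $26.65 + 141 @ $29.00 = $14,369.75
LIFO COGS: 248 @ $28.25 + 247 @ $29.00 + 52 @ $26.65 = $15,554.80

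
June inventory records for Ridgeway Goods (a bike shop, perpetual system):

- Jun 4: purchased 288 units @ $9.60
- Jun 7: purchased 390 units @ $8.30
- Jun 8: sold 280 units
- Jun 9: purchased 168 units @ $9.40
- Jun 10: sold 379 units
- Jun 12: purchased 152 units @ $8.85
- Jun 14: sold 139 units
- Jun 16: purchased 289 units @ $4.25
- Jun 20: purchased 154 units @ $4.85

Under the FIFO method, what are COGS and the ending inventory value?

COGS = $7,129.80; ending inventory = $3,771.55

Jun 8, 280 sold [FIFO — oldest first]: 280 @ $9.60 = $2,688.00
Jun 10, 379 sold [FIFO — oldest first]: 8 @ $9.60 + 371 @ $8.30 = $3,156.10
Jun 14, 139 sold [FIFO — oldest first]: 19 @ $8.30 + 120 @ $9.40 = $1,285.70
Total COGS = $2,688.00 + $3,156.10 + $1,285.70 = $7,129.80
Ending inventory: 48 @ $9.40 + 152 @ $8.85 + 289 @ $4.25 + 154 @ $4.85 = $3,771.55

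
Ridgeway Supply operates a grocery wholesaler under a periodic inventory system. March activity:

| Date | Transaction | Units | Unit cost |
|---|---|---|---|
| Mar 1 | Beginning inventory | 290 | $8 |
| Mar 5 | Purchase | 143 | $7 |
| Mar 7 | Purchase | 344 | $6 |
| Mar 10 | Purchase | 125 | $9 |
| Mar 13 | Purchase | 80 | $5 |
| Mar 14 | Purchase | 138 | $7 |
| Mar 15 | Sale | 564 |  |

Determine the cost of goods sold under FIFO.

Mar 15, 564 sold [FIFO — oldest first]: 290 @ $8 + 143 @ $7 + 131 @ $6 = $4,107
Ending inventory: 213 @ $6 + 125 @ $9 + 80 @ $5 + 138 @ $7 = $3,769

COGS = $4,107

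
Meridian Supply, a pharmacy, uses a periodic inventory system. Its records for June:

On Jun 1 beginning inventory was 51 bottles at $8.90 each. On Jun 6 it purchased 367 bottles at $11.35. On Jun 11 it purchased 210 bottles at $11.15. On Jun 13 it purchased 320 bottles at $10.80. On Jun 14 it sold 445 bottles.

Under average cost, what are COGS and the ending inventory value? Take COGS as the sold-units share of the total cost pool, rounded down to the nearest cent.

COGS = $4,889.76; ending inventory = $5,527.09

Jun 14, sell 445: 445/948 × $10,416.85 → $4,889.76
Ending inventory (cost pool remaining) = $5,527.09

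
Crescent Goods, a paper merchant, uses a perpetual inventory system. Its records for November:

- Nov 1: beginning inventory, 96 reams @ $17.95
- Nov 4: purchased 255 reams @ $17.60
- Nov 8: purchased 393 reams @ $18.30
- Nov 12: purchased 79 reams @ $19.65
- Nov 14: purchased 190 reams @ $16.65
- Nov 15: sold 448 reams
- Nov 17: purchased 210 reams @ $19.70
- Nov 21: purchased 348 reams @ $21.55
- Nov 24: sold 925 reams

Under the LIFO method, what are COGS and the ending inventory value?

Nov 15, 448 sold [LIFO — newest first]: 190 @ $16.65 + 79 @ $19.65 + 179 @ $18.30 = $7,991.55
Nov 24, 925 sold [LIFO — newest first]: 348 @ $21.55 + 210 @ $19.70 + 214 @ $18.30 + 153 @ $17.60 = $18,245.40
Total COGS = $7,991.55 + $18,245.40 = $26,236.95
Ending inventory: 96 @ $17.95 + 102 @ $17.60 = $3,518.40

COGS = $26,236.95; ending inventory = $3,518.40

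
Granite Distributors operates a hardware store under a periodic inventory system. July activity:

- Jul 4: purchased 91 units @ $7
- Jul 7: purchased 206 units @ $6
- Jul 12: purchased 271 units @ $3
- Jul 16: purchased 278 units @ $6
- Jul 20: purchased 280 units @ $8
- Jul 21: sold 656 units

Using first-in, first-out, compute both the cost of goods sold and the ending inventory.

Jul 21, 656 sold [FIFO — oldest first]: 91 @ $7 + 206 @ $6 + 271 @ $3 + 88 @ $6 = $3,214
Ending inventory: 190 @ $6 + 280 @ $8 = $3,380
Check: goods available $6,594 = COGS $3,214 + ending $3,380

COGS = $3,214; ending inventory = $3,380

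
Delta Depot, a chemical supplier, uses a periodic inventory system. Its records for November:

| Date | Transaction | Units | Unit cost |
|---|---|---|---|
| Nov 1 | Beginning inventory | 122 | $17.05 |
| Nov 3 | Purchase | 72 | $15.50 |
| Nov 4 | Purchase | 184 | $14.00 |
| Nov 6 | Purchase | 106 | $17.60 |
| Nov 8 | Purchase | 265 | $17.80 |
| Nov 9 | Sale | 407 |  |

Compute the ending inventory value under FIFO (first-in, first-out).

Nov 9, 407 sold [FIFO — oldest first]: 122 @ $17.05 + 72 @ $15.50 + 184 @ $14.00 + 29 @ $17.60 = $6,282.50
Ending inventory: 77 @ $17.60 + 265 @ $17.80 = $6,072.20

Ending inventory = $6,072.20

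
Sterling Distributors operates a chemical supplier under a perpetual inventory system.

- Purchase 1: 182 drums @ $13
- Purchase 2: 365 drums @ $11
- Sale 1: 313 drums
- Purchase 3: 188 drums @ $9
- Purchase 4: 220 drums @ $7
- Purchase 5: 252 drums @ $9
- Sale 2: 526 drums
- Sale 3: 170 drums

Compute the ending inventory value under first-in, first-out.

Ending inventory = $1,782

Sale 1 (313) [FIFO — oldest first]: 182 @ $13 + 131 @ $11 = $3,807
Sale 2 (526) [FIFO — oldest first]: 234 @ $11 + 188 @ $9 + 104 @ $7 = $4,994
Sale 3 (170) [FIFO — oldest first]: 116 @ $7 + 54 @ $9 = $1,298
Total COGS = $3,807 + $4,994 + $1,298 = $10,099
Ending inventory: 198 @ $9 = $1,782
Check: goods available $11,881 = COGS $10,099 + ending $1,782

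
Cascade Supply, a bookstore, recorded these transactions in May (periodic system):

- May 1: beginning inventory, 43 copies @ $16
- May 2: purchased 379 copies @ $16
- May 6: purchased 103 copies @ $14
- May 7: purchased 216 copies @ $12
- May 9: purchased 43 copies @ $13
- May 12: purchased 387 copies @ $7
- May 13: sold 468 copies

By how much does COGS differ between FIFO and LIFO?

$3,672

FIFO COGS: 43 @ $16 + 379 @ $16 + 46 @ $14 = $7,396
LIFO COGS: 387 @ $7 + 43 @ $13 + 38 @ $12 = $3,724
Difference = |$7,396 − $3,724| = $3,672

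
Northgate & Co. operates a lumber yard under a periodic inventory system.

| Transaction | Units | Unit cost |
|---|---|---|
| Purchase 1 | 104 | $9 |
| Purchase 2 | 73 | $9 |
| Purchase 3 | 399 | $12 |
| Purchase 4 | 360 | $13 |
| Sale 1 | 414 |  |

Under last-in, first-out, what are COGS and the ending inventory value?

Sale 1 (414) [LIFO — newest first]: 360 @ $13 + 54 @ $12 = $5,328
Ending inventory: 104 @ $9 + 73 @ $9 + 345 @ $12 = $5,733

COGS = $5,328; ending inventory = $5,733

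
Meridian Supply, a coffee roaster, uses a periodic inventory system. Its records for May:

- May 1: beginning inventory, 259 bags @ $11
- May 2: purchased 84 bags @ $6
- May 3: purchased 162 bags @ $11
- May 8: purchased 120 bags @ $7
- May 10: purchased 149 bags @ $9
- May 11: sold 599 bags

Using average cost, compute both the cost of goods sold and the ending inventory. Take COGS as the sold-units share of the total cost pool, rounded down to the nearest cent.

COGS = $5,661.86; ending inventory = $1,654.14

May 11, sell 599: 599/774 × $7,316.00 → $5,661.86
Ending inventory (cost pool remaining) = $1,654.14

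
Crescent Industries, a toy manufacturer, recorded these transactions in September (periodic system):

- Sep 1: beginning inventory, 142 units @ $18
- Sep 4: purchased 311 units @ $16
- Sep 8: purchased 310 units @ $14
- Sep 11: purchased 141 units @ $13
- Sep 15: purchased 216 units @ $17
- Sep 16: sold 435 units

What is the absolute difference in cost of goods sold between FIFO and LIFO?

FIFO COGS: 142 @ $18 + 293 @ $16 = $7,244
LIFO COGS: 216 @ $17 + 141 @ $13 + 78 @ $14 = $6,597
Difference = |$7,244 − $6,597| = $647

$647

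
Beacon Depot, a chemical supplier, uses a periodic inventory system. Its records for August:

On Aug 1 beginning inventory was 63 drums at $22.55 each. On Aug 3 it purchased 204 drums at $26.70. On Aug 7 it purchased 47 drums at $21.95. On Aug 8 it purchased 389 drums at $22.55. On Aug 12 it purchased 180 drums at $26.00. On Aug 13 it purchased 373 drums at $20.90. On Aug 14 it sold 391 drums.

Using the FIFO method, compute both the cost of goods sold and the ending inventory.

COGS = $9,635.45; ending inventory = $19,511.30

Aug 14, 391 sold [FIFO — oldest first]: 63 @ $22.55 + 204 @ $26.70 + 47 @ $21.95 + 77 @ $22.55 = $9,635.45
Ending inventory: 312 @ $22.55 + 180 @ $26.00 + 373 @ $20.90 = $19,511.30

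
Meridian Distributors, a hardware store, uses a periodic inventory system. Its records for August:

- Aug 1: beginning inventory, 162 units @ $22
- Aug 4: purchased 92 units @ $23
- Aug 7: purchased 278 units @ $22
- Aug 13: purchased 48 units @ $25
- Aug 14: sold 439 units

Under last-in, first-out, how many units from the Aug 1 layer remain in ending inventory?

Aug 14, 439 sold [LIFO — newest first]: 48 @ $25 + 278 @ $22 + 92 @ $23 + 21 @ $22 = $9,894
Ending inventory: 141 @ $22 = $3,102

141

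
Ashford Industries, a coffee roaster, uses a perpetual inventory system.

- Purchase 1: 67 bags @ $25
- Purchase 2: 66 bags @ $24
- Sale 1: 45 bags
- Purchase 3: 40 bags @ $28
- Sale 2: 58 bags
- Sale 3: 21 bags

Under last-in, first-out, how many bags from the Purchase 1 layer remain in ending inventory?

Sale 1 (45) [LIFO — newest first]: 45 @ $24 = $1,080
Sale 2 (58) [LIFO — newest first]: 40 @ $28 + 18 @ $24 = $1,552
Sale 3 (21) [LIFO — newest first]: 3 @ $24 + 18 @ $25 = $522
Total COGS = $1,080 + $1,552 + $522 = $3,154
Ending inventory: 49 @ $25 = $1,225

49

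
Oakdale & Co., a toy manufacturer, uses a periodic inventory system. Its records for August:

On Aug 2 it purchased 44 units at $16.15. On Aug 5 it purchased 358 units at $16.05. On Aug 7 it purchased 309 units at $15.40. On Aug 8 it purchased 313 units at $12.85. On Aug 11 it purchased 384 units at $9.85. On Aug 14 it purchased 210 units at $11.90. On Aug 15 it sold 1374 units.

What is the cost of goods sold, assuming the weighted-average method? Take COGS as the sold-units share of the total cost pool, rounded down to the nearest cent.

Aug 15, sell 1374: 1374/1618 × $21,518.55 → $18,273.47
Ending inventory (cost pool remaining) = $3,245.08
Check: goods available $21,518.55 = COGS $18,273.47 + ending $3,245.08

COGS = $18,273.47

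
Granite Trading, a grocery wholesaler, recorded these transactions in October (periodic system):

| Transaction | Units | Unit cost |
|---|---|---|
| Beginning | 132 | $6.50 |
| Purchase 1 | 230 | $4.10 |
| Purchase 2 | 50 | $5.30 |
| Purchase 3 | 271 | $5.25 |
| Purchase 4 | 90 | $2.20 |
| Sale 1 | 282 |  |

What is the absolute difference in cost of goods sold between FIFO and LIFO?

$267.00

FIFO COGS: 132 @ $6.50 + 150 @ $4.10 = $1,473.00
LIFO COGS: 90 @ $2.20 + 192 @ $5.25 = $1,206.00
Difference = |$1,473.00 − $1,206.00| = $267.00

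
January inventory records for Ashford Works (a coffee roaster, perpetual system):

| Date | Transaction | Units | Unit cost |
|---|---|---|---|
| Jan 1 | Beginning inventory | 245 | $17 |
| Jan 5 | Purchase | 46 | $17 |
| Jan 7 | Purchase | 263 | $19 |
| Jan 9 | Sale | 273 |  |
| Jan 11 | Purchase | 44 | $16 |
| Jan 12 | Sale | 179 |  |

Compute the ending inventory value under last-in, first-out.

Ending inventory = $2,482

Jan 9, 273 sold [LIFO — newest first]: 263 @ $19 + 10 @ $17 = $5,167
Jan 12, 179 sold [LIFO — newest first]: 44 @ $16 + 36 @ $17 + 99 @ $17 = $2,999
Total COGS = $5,167 + $2,999 = $8,166
Ending inventory: 146 @ $17 = $2,482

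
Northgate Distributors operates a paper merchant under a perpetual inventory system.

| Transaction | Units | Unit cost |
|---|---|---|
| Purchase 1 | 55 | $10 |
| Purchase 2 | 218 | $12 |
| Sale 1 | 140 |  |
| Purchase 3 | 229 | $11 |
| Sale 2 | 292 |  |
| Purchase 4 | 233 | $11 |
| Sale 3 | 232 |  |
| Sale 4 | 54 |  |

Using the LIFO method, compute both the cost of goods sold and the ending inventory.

COGS = $8,078; ending inventory = $170

Sale 1 (140) [LIFO — newest first]: 140 @ $12 = $1,680
Sale 2 (292) [LIFO — newest first]: 229 @ $11 + 63 @ $12 = $3,275
Sale 3 (232) [LIFO — newest first]: 232 @ $11 = $2,552
Sale 4 (54) [LIFO — newest first]: 1 @ $11 + 15 @ $12 + 38 @ $10 = $571
Total COGS = $1,680 + $3,275 + $2,552 + $571 = $8,078
Ending inventory: 17 @ $10 = $170
Check: goods available $8,248 = COGS $8,078 + ending $170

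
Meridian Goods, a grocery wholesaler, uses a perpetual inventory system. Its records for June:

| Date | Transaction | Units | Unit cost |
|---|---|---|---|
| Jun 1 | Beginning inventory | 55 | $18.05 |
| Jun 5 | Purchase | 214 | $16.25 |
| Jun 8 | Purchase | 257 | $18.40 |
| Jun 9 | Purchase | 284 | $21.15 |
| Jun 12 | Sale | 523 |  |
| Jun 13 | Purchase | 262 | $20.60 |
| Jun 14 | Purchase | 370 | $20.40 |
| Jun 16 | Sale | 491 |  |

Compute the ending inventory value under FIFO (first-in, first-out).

Jun 12, 523 sold [FIFO — oldest first]: 55 @ $18.05 + 214 @ $16.25 + 254 @ $18.40 = $9,143.85
Jun 16, 491 sold [FIFO — oldest first]: 3 @ $18.40 + 284 @ $21.15 + 204 @ $20.60 = $10,264.20
Total COGS = $9,143.85 + $10,264.20 = $19,408.05
Ending inventory: 58 @ $20.60 + 370 @ $20.40 = $8,742.80
Check: goods available $28,150.85 = COGS $19,408.05 + ending $8,742.80

Ending inventory = $8,742.80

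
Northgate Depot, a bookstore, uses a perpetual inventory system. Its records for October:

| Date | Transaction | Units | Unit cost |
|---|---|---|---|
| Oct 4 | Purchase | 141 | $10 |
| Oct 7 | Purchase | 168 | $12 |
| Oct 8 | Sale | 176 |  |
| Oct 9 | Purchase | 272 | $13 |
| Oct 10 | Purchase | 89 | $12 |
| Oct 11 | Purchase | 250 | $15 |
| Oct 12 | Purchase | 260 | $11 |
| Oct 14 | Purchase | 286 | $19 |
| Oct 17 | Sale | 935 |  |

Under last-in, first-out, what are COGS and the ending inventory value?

COGS = $15,858; ending inventory = $4,216

Oct 8, 176 sold [LIFO — newest first]: 168 @ $12 + 8 @ $10 = $2,096
Oct 17, 935 sold [LIFO — newest first]: 286 @ $19 + 260 @ $11 + 250 @ $15 + 89 @ $12 + 50 @ $13 = $13,762
Total COGS = $2,096 + $13,762 = $15,858
Ending inventory: 133 @ $10 + 222 @ $13 = $4,216
Check: goods available $20,074 = COGS $15,858 + ending $4,216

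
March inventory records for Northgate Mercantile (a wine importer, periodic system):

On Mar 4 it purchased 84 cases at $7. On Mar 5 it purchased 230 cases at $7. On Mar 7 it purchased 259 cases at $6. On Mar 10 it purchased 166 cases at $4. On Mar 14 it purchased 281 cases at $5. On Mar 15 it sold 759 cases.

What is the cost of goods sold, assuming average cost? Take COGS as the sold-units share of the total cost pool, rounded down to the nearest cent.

Mar 15, sell 759: 759/1020 × $5,821.00 → $4,331.50
Ending inventory (cost pool remaining) = $1,489.50
Check: goods available $5,821.00 = COGS $4,331.50 + ending $1,489.50

COGS = $4,331.50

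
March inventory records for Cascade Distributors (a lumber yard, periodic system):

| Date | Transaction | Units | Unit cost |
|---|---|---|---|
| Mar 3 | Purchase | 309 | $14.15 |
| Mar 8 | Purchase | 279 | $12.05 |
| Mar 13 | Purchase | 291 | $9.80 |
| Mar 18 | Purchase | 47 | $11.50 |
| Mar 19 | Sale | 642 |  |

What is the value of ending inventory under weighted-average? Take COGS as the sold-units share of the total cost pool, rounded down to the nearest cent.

Ending inventory = $3,412.48

Mar 19, sell 642: 642/926 × $11,126.60 → $7,714.12
Ending inventory (cost pool remaining) = $3,412.48
Check: goods available $11,126.60 = COGS $7,714.12 + ending $3,412.48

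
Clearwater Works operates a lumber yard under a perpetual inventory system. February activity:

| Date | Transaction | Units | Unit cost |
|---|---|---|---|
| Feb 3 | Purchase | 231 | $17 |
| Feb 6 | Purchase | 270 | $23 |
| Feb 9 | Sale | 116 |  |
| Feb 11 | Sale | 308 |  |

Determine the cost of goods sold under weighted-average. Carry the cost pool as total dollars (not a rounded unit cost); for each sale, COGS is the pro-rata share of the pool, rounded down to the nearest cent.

After Feb 3: 231 on hand, pool $3,927.00 (≈ $17.0000 each)
After Feb 6: 501 on hand, pool $10,137.00 (≈ $20.2335 each)
Feb 9, sell 116: 116/501 × $10,137.00 → $2,347.08
Feb 11, sell 308: 308/385 × $7,789.92 → $6,231.93
Total COGS = $2,347.08 + $6,231.93 = $8,579.01
Ending inventory (cost pool remaining) = $1,557.99

COGS = $8,579.01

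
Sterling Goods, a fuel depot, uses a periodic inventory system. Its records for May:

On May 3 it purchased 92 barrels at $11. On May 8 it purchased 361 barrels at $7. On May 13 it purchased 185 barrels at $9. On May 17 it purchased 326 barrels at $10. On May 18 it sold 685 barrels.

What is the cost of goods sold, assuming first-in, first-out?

COGS = $5,674

May 18, 685 sold [FIFO — oldest first]: 92 @ $11 + 361 @ $7 + 185 @ $9 + 47 @ $10 = $5,674
Ending inventory: 279 @ $10 = $2,790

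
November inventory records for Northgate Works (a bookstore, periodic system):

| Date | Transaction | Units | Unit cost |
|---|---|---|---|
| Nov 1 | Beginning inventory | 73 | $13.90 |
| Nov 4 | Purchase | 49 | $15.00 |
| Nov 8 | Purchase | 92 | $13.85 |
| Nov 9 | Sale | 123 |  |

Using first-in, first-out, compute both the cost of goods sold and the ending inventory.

COGS = $1,763.55; ending inventory = $1,260.35

Nov 9, 123 sold [FIFO — oldest first]: 73 @ $13.90 + 49 @ $15.00 + 1 @ $13.85 = $1,763.55
Ending inventory: 91 @ $13.85 = $1,260.35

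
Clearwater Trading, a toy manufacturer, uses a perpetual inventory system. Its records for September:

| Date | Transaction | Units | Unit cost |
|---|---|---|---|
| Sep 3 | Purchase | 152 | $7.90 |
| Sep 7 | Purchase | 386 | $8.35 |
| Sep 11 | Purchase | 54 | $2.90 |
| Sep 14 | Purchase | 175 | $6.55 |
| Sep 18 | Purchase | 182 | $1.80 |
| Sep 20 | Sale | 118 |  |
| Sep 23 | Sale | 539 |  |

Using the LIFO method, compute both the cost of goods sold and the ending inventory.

Sep 20, 118 sold [LIFO — newest first]: 118 @ $1.80 = $212.40
Sep 23, 539 sold [LIFO — newest first]: 64 @ $1.80 + 175 @ $6.55 + 54 @ $2.90 + 246 @ $8.35 = $3,472.15
Total COGS = $212.40 + $3,472.15 = $3,684.55
Ending inventory: 152 @ $7.90 + 140 @ $8.35 = $2,369.80

COGS = $3,684.55; ending inventory = $2,369.80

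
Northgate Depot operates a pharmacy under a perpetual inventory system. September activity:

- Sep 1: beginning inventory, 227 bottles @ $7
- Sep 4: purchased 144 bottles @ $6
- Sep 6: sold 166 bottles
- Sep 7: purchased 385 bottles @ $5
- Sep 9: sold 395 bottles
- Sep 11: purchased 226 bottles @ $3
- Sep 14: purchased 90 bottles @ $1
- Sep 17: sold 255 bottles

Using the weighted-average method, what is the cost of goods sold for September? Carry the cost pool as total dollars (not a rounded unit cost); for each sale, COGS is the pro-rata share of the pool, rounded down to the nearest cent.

After Sep 1: 227 on hand, pool $1,589.00 (≈ $7.0000 each)
After Sep 4: 371 on hand, pool $2,453.00 (≈ $6.6119 each)
Sep 6, sell 166: 166/371 × $2,453.00 → $1,097.56
After Sep 7: 590 on hand, pool $3,280.44 (≈ $5.5601 each)
Sep 9, sell 395: 395/590 × $3,280.44 → $2,196.22
After Sep 11: 421 on hand, pool $1,762.22 (≈ $4.1858 each)
After Sep 14: 511 on hand, pool $1,852.22 (≈ $3.6247 each)
Sep 17, sell 255: 255/511 × $1,852.22 → $924.29
Total COGS = $1,097.56 + $2,196.22 + $924.29 = $4,218.07
Ending inventory (cost pool remaining) = $927.93

COGS = $4,218.07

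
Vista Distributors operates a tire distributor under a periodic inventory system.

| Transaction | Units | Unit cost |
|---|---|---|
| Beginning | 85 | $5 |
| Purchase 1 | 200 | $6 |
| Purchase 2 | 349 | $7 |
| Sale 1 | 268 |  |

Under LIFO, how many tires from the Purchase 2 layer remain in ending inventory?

Sale 1 (268) [LIFO — newest first]: 268 @ $7 = $1,876
Ending inventory: 85 @ $5 + 200 @ $6 + 81 @ $7 = $2,192

81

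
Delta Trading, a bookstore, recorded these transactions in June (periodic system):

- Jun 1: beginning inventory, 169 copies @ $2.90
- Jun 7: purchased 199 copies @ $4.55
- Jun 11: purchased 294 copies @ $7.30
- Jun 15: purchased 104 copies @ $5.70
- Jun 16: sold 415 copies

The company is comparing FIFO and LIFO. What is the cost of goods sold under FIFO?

COGS = $1,738.65

FIFO COGS: 169 @ $2.90 + 199 @ $4.55 + 47 @ $7.30 = $1,738.65
LIFO COGS: 104 @ $5.70 + 294 @ $7.30 + 17 @ $4.55 = $2,816.35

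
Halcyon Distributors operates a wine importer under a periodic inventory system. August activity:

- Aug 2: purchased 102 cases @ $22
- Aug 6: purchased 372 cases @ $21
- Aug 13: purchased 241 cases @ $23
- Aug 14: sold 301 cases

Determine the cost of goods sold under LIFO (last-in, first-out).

Aug 14, 301 sold [LIFO — newest first]: 241 @ $23 + 60 @ $21 = $6,803
Ending inventory: 102 @ $22 + 312 @ $21 = $8,796

COGS = $6,803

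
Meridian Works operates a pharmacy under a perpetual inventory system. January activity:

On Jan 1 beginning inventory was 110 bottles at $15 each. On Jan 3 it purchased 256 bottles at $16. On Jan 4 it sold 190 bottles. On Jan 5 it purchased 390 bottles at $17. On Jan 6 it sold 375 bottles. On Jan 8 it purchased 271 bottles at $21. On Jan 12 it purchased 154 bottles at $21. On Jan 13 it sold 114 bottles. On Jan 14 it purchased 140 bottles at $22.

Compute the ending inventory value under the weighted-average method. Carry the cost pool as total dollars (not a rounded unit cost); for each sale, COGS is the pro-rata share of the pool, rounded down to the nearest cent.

Ending inventory = $12,936.45

After Jan 1: 110 on hand, pool $1,650.00 (≈ $15.0000 each)
After Jan 3: 366 on hand, pool $5,746.00 (≈ $15.6995 each)
Jan 4, sell 190: 190/366 × $5,746.00 → $2,982.89
After Jan 5: 566 on hand, pool $9,393.11 (≈ $16.5956 each)
Jan 6, sell 375: 375/566 × $9,393.11 → $6,223.35
After Jan 8: 462 on hand, pool $8,860.76 (≈ $19.1791 each)
After Jan 12: 616 on hand, pool $12,094.76 (≈ $19.6344 each)
Jan 13, sell 114: 114/616 × $12,094.76 → $2,238.31
After Jan 14: 642 on hand, pool $12,936.45 (≈ $20.1502 each)
Total COGS = $2,982.89 + $6,223.35 + $2,238.31 = $11,444.55
Ending inventory (cost pool remaining) = $12,936.45
Check: goods available $24,381.00 = COGS $11,444.55 + ending $12,936.45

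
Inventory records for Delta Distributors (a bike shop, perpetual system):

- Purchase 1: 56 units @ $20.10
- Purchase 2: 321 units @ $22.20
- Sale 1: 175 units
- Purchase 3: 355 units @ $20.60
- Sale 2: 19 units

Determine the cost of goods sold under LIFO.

COGS = $4,276.40

Sale 1 (175) [LIFO — newest first]: 175 @ $22.20 = $3,885.00
Sale 2 (19) [LIFO — newest first]: 19 @ $20.60 = $391.40
Total COGS = $3,885.00 + $391.40 = $4,276.40
Ending inventory: 56 @ $20.10 + 146 @ $22.20 + 336 @ $20.60 = $11,288.40
Check: goods available $15,564.80 = COGS $4,276.40 + ending $11,288.40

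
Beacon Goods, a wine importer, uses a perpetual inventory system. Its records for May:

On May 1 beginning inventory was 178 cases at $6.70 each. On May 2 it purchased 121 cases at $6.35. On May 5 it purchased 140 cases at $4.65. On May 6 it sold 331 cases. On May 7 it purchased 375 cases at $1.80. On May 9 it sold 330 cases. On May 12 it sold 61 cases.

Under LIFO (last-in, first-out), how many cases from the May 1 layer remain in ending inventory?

92

May 6, 331 sold [LIFO — newest first]: 140 @ $4.65 + 121 @ $6.35 + 70 @ $6.70 = $1,888.35
May 9, 330 sold [LIFO — newest first]: 330 @ $1.80 = $594.00
May 12, 61 sold [LIFO — newest first]: 45 @ $1.80 + 16 @ $6.70 = $188.20
Total COGS = $1,888.35 + $594.00 + $188.20 = $2,670.55
Ending inventory: 92 @ $6.70 = $616.40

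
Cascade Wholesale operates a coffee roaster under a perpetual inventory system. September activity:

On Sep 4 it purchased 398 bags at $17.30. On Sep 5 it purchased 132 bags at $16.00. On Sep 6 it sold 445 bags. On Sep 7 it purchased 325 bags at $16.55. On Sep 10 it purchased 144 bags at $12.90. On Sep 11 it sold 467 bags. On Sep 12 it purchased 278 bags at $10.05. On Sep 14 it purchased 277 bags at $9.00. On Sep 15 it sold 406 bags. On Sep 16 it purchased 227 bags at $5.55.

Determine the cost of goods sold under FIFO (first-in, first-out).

Sep 6, 445 sold [FIFO — oldest first]: 398 @ $17.30 + 47 @ $16.00 = $7,637.40
Sep 11, 467 sold [FIFO — oldest first]: 85 @ $16.00 + 325 @ $16.55 + 57 @ $12.90 = $7,474.05
Sep 15, 406 sold [FIFO — oldest first]: 87 @ $12.90 + 278 @ $10.05 + 41 @ $9.00 = $4,285.20
Total COGS = $7,637.40 + $7,474.05 + $4,285.20 = $19,396.65
Ending inventory: 236 @ $9.00 + 227 @ $5.55 = $3,383.85

COGS = $19,396.65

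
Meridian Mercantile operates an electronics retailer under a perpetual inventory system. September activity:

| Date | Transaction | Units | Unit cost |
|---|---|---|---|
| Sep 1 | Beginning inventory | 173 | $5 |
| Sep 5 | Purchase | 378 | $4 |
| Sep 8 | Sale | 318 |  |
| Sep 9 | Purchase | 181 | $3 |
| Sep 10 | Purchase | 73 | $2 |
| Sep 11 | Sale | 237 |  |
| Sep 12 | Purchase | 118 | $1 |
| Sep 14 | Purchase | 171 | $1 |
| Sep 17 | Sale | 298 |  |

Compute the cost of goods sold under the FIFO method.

COGS = $3,114

Sep 8, 318 sold [FIFO — oldest first]: 173 @ $5 + 145 @ $4 = $1,445
Sep 11, 237 sold [FIFO — oldest first]: 233 @ $4 + 4 @ $3 = $944
Sep 17, 298 sold [FIFO — oldest first]: 177 @ $3 + 73 @ $2 + 48 @ $1 = $725
Total COGS = $1,445 + $944 + $725 = $3,114
Ending inventory: 70 @ $1 + 171 @ $1 = $241
Check: goods available $3,355 = COGS $3,114 + ending $241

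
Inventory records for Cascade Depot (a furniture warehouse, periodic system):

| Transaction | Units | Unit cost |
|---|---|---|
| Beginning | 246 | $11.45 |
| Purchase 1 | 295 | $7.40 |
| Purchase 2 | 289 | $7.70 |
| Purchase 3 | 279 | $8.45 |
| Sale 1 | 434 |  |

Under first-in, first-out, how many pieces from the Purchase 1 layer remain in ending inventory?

107

Sale 1 (434) [FIFO — oldest first]: 246 @ $11.45 + 188 @ $7.40 = $4,207.90
Ending inventory: 107 @ $7.40 + 289 @ $7.70 + 279 @ $8.45 = $5,374.65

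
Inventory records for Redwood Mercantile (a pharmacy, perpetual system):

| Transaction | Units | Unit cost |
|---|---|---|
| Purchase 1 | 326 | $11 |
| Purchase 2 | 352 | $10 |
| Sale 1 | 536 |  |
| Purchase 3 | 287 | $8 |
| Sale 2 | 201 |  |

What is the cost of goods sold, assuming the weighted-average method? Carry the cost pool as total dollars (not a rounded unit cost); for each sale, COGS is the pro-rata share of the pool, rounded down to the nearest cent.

After Purchase 1: 326 on hand, pool $3,586.00 (≈ $11.0000 each)
After Purchase 2: 678 on hand, pool $7,106.00 (≈ $10.4808 each)
Sale 1, sell 536: 536/678 × $7,106.00 → $5,617.72
After Purchase 3: 429 on hand, pool $3,784.28 (≈ $8.8212 each)
Sale 2, sell 201: 201/429 × $3,784.28 → $1,773.05
Total COGS = $5,617.72 + $1,773.05 = $7,390.77
Ending inventory (cost pool remaining) = $2,011.23

COGS = $7,390.77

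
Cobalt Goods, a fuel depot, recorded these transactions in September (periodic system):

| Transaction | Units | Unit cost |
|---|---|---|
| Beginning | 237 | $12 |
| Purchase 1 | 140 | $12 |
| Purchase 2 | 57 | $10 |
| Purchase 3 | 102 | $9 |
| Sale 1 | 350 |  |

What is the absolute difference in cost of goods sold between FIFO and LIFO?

$420

FIFO COGS: 237 @ $12 + 113 @ $12 = $4,200
LIFO COGS: 102 @ $9 + 57 @ $10 + 140 @ $12 + 51 @ $12 = $3,780
Difference = |$4,200 − $3,780| = $420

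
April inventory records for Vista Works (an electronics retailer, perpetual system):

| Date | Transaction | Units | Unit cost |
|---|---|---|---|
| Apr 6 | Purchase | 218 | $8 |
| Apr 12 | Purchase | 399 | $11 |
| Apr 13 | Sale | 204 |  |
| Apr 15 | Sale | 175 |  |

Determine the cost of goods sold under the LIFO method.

Apr 13, 204 sold [LIFO — newest first]: 204 @ $11 = $2,244
Apr 15, 175 sold [LIFO — newest first]: 175 @ $11 = $1,925
Total COGS = $2,244 + $1,925 = $4,169
Ending inventory: 218 @ $8 + 20 @ $11 = $1,964
Check: goods available $6,133 = COGS $4,169 + ending $1,964

COGS = $4,169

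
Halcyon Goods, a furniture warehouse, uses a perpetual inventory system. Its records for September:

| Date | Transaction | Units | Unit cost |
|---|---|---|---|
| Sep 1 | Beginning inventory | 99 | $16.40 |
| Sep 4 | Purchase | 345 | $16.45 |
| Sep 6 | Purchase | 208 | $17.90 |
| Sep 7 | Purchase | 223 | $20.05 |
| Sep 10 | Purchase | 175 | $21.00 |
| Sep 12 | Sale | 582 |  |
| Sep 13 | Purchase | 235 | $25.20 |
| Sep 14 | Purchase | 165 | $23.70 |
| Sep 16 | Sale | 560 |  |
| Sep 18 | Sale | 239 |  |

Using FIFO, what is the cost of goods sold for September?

COGS = $27,365.40

Sep 12, 582 sold [FIFO — oldest first]: 99 @ $16.40 + 345 @ $16.45 + 138 @ $17.90 = $9,769.05
Sep 16, 560 sold [FIFO — oldest first]: 70 @ $17.90 + 223 @ $20.05 + 175 @ $21.00 + 92 @ $25.20 = $11,717.55
Sep 18, 239 sold [FIFO — oldest first]: 143 @ $25.20 + 96 @ $23.70 = $5,878.80
Total COGS = $9,769.05 + $11,717.55 + $5,878.80 = $27,365.40
Ending inventory: 69 @ $23.70 = $1,635.30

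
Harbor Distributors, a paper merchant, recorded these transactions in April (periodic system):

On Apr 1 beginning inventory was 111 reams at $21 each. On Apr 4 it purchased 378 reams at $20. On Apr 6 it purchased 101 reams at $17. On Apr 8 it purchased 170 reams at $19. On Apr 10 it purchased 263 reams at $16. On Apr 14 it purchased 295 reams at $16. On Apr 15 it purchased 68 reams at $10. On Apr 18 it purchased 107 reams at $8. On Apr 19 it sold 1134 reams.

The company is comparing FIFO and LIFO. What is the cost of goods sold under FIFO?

FIFO COGS: 111 @ $21 + 378 @ $20 + 101 @ $17 + 170 @ $19 + 263 @ $16 + 111 @ $16 = $20,822
LIFO COGS: 107 @ $8 + 68 @ $10 + 295 @ $16 + 263 @ $16 + 170 @ $19 + 101 @ $17 + 130 @ $20 = $18,011

COGS = $20,822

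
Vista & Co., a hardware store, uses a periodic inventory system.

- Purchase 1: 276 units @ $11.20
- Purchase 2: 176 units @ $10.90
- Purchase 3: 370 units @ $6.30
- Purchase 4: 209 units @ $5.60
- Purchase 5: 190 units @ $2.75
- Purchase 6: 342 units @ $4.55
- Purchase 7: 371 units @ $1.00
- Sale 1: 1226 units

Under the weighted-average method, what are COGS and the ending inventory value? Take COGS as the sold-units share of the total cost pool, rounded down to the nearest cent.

Sale 1, sell 1226: 1226/1934 × $10,960.60 → $6,948.13
Ending inventory (cost pool remaining) = $4,012.47

COGS = $6,948.13; ending inventory = $4,012.47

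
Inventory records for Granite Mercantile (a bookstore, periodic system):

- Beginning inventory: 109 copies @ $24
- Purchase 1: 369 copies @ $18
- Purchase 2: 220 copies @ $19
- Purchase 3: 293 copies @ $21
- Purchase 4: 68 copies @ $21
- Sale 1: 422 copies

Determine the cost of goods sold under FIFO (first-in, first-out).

COGS = $8,250

Sale 1 (422) [FIFO — oldest first]: 109 @ $24 + 313 @ $18 = $8,250
Ending inventory: 56 @ $18 + 220 @ $19 + 293 @ $21 + 68 @ $21 = $12,769
Check: goods available $21,019 = COGS $8,250 + ending $12,769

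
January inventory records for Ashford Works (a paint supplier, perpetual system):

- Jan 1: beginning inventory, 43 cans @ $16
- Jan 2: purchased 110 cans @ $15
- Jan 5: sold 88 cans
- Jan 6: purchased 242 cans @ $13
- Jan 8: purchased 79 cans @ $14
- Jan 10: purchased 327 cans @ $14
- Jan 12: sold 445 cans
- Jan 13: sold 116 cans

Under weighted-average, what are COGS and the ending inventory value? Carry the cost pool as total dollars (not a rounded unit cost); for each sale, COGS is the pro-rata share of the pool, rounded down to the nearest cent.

COGS = $9,073.83; ending inventory = $2,094.17

After Jan 1: 43 on hand, pool $688.00 (≈ $16.0000 each)
After Jan 2: 153 on hand, pool $2,338.00 (≈ $15.2810 each)
Jan 5, sell 88: 88/153 × $2,338.00 → $1,344.73
After Jan 6: 307 on hand, pool $4,139.27 (≈ $13.4830 each)
After Jan 8: 386 on hand, pool $5,245.27 (≈ $13.5888 each)
After Jan 10: 713 on hand, pool $9,823.27 (≈ $13.7774 each)
Jan 12, sell 445: 445/713 × $9,823.27 → $6,130.93
Jan 13, sell 116: 116/268 × $3,692.34 → $1,598.17
Total COGS = $1,344.73 + $6,130.93 + $1,598.17 = $9,073.83
Ending inventory (cost pool remaining) = $2,094.17
Check: goods available $11,168.00 = COGS $9,073.83 + ending $2,094.17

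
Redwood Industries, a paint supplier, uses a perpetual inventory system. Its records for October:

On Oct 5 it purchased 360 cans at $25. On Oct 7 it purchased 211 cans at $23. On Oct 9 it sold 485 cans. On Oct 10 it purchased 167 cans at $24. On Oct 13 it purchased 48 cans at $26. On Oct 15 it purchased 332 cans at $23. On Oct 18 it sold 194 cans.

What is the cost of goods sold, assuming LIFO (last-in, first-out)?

Oct 9, 485 sold [LIFO — newest first]: 211 @ $23 + 274 @ $25 = $11,703
Oct 18, 194 sold [LIFO — newest first]: 194 @ $23 = $4,462
Total COGS = $11,703 + $4,462 = $16,165
Ending inventory: 86 @ $25 + 167 @ $24 + 48 @ $26 + 138 @ $23 = $10,580

COGS = $16,165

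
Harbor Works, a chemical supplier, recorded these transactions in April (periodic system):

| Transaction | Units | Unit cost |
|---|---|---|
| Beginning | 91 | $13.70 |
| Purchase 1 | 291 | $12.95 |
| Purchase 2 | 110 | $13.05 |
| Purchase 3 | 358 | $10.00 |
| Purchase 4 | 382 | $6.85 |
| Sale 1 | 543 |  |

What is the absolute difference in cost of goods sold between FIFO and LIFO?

FIFO COGS: 91 @ $13.70 + 291 @ $12.95 + 110 @ $13.05 + 51 @ $10.00 = $6,960.65
LIFO COGS: 382 @ $6.85 + 161 @ $10.00 = $4,226.70
Difference = |$6,960.65 − $4,226.70| = $2,733.95

$2,733.95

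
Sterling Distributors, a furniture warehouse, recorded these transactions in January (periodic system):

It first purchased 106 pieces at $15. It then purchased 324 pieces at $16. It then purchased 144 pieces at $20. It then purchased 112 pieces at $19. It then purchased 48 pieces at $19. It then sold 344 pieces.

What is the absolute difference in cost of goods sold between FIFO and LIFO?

FIFO COGS: 106 @ $15 + 238 @ $16 = $5,398
LIFO COGS: 48 @ $19 + 112 @ $19 + 144 @ $20 + 40 @ $16 = $6,560
Difference = |$5,398 − $6,560| = $1,162

$1,162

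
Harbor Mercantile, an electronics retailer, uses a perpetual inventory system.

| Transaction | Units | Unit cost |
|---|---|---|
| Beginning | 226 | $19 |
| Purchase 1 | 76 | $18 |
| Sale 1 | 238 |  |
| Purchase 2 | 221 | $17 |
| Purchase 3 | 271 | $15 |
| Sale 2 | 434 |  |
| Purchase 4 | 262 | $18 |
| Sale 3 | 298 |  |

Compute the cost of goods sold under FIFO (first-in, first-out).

COGS = $16,652

Sale 1 (238) [FIFO — oldest first]: 226 @ $19 + 12 @ $18 = $4,510
Sale 2 (434) [FIFO — oldest first]: 64 @ $18 + 221 @ $17 + 149 @ $15 = $7,144
Sale 3 (298) [FIFO — oldest first]: 122 @ $15 + 176 @ $18 = $4,998
Total COGS = $4,510 + $7,144 + $4,998 = $16,652
Ending inventory: 86 @ $18 = $1,548
Check: goods available $18,200 = COGS $16,652 + ending $1,548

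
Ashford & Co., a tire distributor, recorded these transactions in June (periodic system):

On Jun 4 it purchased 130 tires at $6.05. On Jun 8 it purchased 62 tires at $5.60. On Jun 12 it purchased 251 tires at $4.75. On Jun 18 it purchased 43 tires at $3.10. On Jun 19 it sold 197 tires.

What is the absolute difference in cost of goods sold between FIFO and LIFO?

FIFO COGS: 130 @ $6.05 + 62 @ $5.60 + 5 @ $4.75 = $1,157.45
LIFO COGS: 43 @ $3.10 + 154 @ $4.75 = $864.80
Difference = |$1,157.45 − $864.80| = $292.65

$292.65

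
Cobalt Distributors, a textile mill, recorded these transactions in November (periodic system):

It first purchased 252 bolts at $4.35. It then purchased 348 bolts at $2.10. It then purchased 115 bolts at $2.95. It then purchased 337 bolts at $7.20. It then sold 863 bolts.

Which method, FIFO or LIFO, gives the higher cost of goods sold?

FIFO COGS: 252 @ $4.35 + 348 @ $2.10 + 115 @ $2.95 + 148 @ $7.20 = $3,231.85
LIFO COGS: 337 @ $7.20 + 115 @ $2.95 + 348 @ $2.10 + 63 @ $4.35 = $3,770.50

LIFO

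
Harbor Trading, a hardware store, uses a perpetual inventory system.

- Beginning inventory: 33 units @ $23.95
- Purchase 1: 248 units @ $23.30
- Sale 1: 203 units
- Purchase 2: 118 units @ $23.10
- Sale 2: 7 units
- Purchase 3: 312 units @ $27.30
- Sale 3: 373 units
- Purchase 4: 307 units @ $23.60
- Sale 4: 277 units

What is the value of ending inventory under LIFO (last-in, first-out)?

Sale 1 (203) [LIFO — newest first]: 203 @ $23.30 = $4,729.90
Sale 2 (7) [LIFO — newest first]: 7 @ $23.10 = $161.70
Sale 3 (373) [LIFO — newest first]: 312 @ $27.30 + 61 @ $23.10 = $9,926.70
Sale 4 (277) [LIFO — newest first]: 277 @ $23.60 = $6,537.20
Total COGS = $4,729.90 + $161.70 + $9,926.70 + $6,537.20 = $21,355.50
Ending inventory: 33 @ $23.95 + 45 @ $23.30 + 50 @ $23.10 + 30 @ $23.60 = $3,701.85
Check: goods available $25,057.35 = COGS $21,355.50 + ending $3,701.85

Ending inventory = $3,701.85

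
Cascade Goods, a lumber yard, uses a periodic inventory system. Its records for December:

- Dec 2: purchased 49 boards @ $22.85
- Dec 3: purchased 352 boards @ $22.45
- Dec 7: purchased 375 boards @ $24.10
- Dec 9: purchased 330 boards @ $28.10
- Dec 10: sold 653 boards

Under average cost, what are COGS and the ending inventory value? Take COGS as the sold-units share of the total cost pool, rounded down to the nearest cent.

COGS = $16,137.57; ending inventory = $11,194.98

Dec 10, sell 653: 653/1106 × $27,332.55 → $16,137.57
Ending inventory (cost pool remaining) = $11,194.98
Check: goods available $27,332.55 = COGS $16,137.57 + ending $11,194.98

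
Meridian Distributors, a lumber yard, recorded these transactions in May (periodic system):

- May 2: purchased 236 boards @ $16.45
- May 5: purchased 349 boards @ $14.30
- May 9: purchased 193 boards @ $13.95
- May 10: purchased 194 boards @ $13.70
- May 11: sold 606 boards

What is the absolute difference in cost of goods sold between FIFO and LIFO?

FIFO COGS: 236 @ $16.45 + 349 @ $14.30 + 21 @ $13.95 = $9,165.85
LIFO COGS: 194 @ $13.70 + 193 @ $13.95 + 219 @ $14.30 = $8,481.85
Difference = |$9,165.85 − $8,481.85| = $684.00

$684.00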